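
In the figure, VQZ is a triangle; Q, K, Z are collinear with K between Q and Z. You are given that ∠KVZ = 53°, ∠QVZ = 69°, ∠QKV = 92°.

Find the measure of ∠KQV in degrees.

∠KQV = 72°

1. ∠VKZ = 88°  [linear pair at K on QZ]
2. ∠KZV = 39°  [△VKZ]
3. ∠QZV = 39°  [K on ray ZQ]
4. ∠VQZ = 72°  [△VQZ]
5. ∠KQV = 72°  [K on ray QZ]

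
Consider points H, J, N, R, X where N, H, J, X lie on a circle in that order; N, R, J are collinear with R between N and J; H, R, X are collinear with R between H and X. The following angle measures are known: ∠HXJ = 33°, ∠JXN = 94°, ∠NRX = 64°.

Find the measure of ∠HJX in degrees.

1. ∠HNJ = 33°  [same arc HJ]
2. ∠JHN = 86°  [cyclic NHJX, opposite ∠H+∠X]
3. ∠HRJ = 64°  [vertical angles at R]
4. ∠HJN = 61°  [△NHJ]
5. ∠JHX = 55°  [△HRJ]
6. ∠HJX = 92°  [△HJX]

∠HJX = 92°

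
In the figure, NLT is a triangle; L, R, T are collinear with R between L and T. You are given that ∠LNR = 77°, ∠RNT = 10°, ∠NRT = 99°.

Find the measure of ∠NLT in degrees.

∠NLT = 22°

1. ∠LRN = 81°  [linear pair at R on LT]
2. ∠NLR = 22°  [△NLR]
3. ∠NLT = 22°  [R on ray LT]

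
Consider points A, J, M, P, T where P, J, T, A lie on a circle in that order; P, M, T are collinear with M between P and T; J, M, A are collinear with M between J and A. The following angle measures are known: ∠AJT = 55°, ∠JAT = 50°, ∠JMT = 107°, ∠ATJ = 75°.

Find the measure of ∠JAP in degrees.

1. ∠APT = 55°  [same arc TA]
2. ∠AMP = 107°  [vertical angles at M]
3. ∠JAP = 18°  [△PMA]

∠JAP = 18°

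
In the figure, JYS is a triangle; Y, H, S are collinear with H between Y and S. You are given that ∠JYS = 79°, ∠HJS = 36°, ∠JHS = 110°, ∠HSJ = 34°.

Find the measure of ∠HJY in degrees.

1. ∠HYJ = 79°  [H on ray YS]
2. ∠JHY = 70°  [linear pair at H on YS]
3. ∠HJY = 31°  [△JYH]

∠HJY = 31°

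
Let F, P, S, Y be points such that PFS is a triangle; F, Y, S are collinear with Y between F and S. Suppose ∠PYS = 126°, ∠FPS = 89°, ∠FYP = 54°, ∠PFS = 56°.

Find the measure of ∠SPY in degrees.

∠SPY = 19°

1. ∠FSP = 35°  [△PFS]
2. ∠PSY = 35°  [Y on ray SF]
3. ∠SPY = 19°  [△PYS]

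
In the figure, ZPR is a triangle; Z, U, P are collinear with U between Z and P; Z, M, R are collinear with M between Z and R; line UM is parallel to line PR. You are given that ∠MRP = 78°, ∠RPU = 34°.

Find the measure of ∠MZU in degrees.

∠MZU = 68°

1. ∠PRZ = 78°  [M on ray RZ]
2. ∠RPZ = 34°  [U on ray PZ]
3. ∠PZR = 68°  [△ZPR]
4. ∠MZU = 68°  [U on ZP, M on ZR]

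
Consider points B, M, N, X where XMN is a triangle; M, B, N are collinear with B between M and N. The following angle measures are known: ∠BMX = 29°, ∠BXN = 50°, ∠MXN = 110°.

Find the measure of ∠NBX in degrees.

∠NBX = 89°

1. ∠NMX = 29°  [B on ray MN]
2. ∠MNX = 41°  [△XMN]
3. ∠BNX = 41°  [B on ray NM]
4. ∠NBX = 89°  [△XBN]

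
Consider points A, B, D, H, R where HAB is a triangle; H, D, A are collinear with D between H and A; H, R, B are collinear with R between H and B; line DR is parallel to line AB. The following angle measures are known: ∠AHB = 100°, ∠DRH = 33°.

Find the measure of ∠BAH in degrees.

1. ∠DHR = 100°  [D on HA, R on HB]
2. ∠HDR = 47°  [△HDR]
3. ∠BAH = 47°  [DR∥AB, corresponding at D]

∠BAH = 47°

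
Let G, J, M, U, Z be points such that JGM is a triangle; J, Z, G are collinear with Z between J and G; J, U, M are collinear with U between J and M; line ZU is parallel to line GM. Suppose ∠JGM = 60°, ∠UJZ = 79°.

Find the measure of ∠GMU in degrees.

∠GMU = 41°

1. ∠JZU = 60°  [ZU∥GM, corresponding at Z]
2. ∠JUZ = 41°  [△JZU]
3. ∠MUZ = 139°  [linear pair at U on JM]
4. ∠GMU = 41°  [ZU∥GM, co-interior at M–U]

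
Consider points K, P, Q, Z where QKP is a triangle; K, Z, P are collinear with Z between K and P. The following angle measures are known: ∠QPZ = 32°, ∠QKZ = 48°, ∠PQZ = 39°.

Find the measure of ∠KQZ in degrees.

∠KQZ = 61°

1. ∠PZQ = 109°  [△QZP]
2. ∠KZQ = 71°  [linear pair at Z on KP]
3. ∠KQZ = 61°  [△QKZ]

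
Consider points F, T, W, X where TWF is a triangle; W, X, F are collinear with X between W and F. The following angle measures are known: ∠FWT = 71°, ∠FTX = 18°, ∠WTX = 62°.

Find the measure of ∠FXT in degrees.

∠FXT = 133°

1. ∠TWX = 71°  [X on ray WF]
2. ∠TXW = 47°  [△TWX]
3. ∠FXT = 133°  [linear pair at X on WF]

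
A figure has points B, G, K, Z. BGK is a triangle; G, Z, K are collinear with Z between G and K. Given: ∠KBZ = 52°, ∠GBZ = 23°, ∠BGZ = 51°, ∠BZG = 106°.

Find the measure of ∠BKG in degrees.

∠BKG = 54°

1. ∠BZK = 74°  [linear pair at Z on GK]
2. ∠BKZ = 54°  [△BZK]
3. ∠BKG = 54°  [Z on ray KG]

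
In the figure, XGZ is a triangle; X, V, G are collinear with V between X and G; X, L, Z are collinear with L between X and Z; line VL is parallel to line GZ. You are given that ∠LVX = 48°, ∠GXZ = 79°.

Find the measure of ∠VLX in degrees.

∠VLX = 53°

1. ∠XGZ = 48°  [VL∥GZ, corresponding at V]
2. ∠GZX = 53°  [△XGZ]
3. ∠VLX = 53°  [VL∥GZ, corresponding at L]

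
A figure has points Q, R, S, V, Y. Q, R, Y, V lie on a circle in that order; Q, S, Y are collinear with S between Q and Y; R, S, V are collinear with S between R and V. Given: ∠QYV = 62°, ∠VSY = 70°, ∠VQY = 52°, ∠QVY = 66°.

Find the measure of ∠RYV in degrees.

1. ∠RVY = 48°  [△YSV]
2. ∠VRY = 52°  [same arc YV]
3. ∠RYV = 80°  [△RYV]

∠RYV = 80°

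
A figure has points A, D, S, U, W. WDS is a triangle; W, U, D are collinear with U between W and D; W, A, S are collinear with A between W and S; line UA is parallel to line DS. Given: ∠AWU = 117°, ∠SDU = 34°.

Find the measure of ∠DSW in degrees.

1. ∠DWS = 117°  [U on WD, A on WS]
2. ∠SDW = 34°  [U on ray DW]
3. ∠DSW = 29°  [△WDS]

∠DSW = 29°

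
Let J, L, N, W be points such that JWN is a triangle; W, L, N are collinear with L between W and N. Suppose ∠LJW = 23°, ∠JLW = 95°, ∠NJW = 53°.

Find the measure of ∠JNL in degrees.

1. ∠JWL = 62°  [△JWL]
2. ∠JWN = 62°  [L on ray WN]
3. ∠JNW = 65°  [△JWN]
4. ∠JNL = 65°  [L on ray NW]

∠JNL = 65°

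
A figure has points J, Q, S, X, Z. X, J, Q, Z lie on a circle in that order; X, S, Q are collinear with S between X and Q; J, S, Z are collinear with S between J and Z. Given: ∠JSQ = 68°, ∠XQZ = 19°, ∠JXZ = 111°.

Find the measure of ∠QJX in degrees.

∠QJX = 81°

1. ∠JSX = 112°  [linear pair at S on XQ]
2. ∠XJZ = 19°  [same arc XZ]
3. ∠JZX = 50°  [△XJZ]
4. ∠JXQ = 49°  [△XSJ]
5. ∠JQX = 50°  [same arc XJ]
6. ∠QJX = 81°  [△XJQ]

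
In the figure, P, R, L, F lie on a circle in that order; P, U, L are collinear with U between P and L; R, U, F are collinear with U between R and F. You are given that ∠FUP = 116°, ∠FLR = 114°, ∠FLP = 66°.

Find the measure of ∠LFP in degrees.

1. ∠FPR = 66°  [cyclic PRLF, opposite ∠P+∠L]
2. ∠FRP = 66°  [same arc PF]
3. ∠PFR = 48°  [△PRF]
4. ∠FPL = 16°  [△PUF]
5. ∠LFP = 98°  [△PLF]

∠LFP = 98°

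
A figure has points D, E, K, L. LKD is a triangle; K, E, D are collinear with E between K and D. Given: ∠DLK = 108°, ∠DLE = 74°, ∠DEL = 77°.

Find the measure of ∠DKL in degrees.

1. ∠EDL = 29°  [△LED]
2. ∠KDL = 29°  [E on ray DK]
3. ∠DKL = 43°  [△LKD]

∠DKL = 43°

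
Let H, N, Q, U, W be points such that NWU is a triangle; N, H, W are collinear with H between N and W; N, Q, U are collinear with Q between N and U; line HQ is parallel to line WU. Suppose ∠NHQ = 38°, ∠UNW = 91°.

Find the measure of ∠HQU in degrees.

∠HQU = 129°

1. ∠NWU = 38°  [HQ∥WU, corresponding at H]
2. ∠NUW = 51°  [△NWU]
3. ∠HQN = 51°  [HQ∥WU, corresponding at Q]
4. ∠HQU = 129°  [linear pair at Q on NU]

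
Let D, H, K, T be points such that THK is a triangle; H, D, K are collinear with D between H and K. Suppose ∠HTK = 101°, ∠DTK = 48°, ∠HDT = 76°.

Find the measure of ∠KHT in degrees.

1. ∠KDT = 104°  [linear pair at D on HK]
2. ∠DKT = 28°  [△TDK]
3. ∠HKT = 28°  [D on ray KH]
4. ∠KHT = 51°  [△THK]

∠KHT = 51°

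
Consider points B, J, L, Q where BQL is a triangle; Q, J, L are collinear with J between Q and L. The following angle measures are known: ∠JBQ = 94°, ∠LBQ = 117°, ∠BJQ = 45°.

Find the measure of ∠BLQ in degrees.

∠BLQ = 22°

1. ∠BQJ = 41°  [△BQJ]
2. ∠BQL = 41°  [J on ray QL]
3. ∠BLQ = 22°  [△BQL]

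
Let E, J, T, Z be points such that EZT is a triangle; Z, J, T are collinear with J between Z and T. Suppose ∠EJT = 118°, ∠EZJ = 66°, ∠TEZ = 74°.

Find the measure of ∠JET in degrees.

∠JET = 22°

1. ∠EZT = 66°  [J on ray ZT]
2. ∠ETZ = 40°  [△EZT]
3. ∠ETJ = 40°  [J on ray TZ]
4. ∠JET = 22°  [△EJT]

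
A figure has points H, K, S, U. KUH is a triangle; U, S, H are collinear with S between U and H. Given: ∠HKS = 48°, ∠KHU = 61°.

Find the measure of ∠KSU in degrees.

∠KSU = 109°

1. ∠KHS = 61°  [S on ray HU]
2. ∠HSK = 71°  [△KSH]
3. ∠KSU = 109°  [linear pair at S on UH]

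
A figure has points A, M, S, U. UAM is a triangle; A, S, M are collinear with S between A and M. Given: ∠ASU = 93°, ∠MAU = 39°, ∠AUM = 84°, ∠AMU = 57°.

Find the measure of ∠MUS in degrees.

1. ∠MSU = 87°  [linear pair at S on AM]
2. ∠SMU = 57°  [S on ray MA]
3. ∠MUS = 36°  [△USM]

∠MUS = 36°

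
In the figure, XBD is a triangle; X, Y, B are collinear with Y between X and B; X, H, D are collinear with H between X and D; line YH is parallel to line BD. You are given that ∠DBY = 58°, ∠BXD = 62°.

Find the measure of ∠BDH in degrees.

1. ∠DBX = 58°  [Y on ray BX]
2. ∠BDX = 60°  [△XBD]
3. ∠BDH = 60°  [H on ray DX]

∠BDH = 60°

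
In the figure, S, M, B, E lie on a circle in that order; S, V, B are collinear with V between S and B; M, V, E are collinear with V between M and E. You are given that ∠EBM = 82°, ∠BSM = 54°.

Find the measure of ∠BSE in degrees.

1. ∠BEM = 54°  [same arc MB]
2. ∠BME = 44°  [△MBE]
3. ∠BSE = 44°  [same arc BE]

∠BSE = 44°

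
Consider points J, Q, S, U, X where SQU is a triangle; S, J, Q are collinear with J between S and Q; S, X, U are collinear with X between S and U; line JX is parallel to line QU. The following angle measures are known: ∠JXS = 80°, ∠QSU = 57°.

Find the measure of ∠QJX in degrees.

1. ∠QUS = 80°  [JX∥QU, corresponding at X]
2. ∠SQU = 43°  [△SQU]
3. ∠SJX = 43°  [JX∥QU, corresponding at J]
4. ∠QJX = 137°  [linear pair at J on SQ]

∠QJX = 137°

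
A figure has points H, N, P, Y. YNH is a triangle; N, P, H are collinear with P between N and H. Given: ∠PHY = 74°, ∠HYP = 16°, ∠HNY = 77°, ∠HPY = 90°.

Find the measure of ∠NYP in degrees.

∠NYP = 13°

1. ∠PNY = 77°  [P on ray NH]
2. ∠NPY = 90°  [linear pair at P on NH]
3. ∠NYP = 13°  [△YNP]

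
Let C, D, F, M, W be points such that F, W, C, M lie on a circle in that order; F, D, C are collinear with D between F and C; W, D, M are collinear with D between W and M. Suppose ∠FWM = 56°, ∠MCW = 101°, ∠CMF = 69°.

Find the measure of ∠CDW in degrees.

∠CDW = 80°

1. ∠FCM = 56°  [same arc FM]
2. ∠MFW = 79°  [cyclic FWCM, opposite ∠F+∠C]
3. ∠CFM = 55°  [△FCM]
4. ∠FMW = 45°  [△FWM]
5. ∠CWM = 55°  [same arc CM]
6. ∠FCW = 45°  [same arc FW]
7. ∠CDW = 80°  [△WDC]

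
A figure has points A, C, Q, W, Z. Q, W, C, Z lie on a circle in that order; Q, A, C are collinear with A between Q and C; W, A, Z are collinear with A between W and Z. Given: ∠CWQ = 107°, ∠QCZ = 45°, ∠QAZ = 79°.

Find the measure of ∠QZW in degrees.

∠QZW = 39°

1. ∠CZQ = 73°  [cyclic QWCZ, opposite ∠W+∠Z]
2. ∠CQZ = 62°  [△QCZ]
3. ∠QZW = 39°  [△QAZ]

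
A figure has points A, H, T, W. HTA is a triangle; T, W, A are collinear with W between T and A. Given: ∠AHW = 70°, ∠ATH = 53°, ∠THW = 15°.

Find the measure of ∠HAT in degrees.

1. ∠HTW = 53°  [W on ray TA]
2. ∠HWT = 112°  [△HTW]
3. ∠AWH = 68°  [linear pair at W on TA]
4. ∠HAW = 42°  [△HWA]
5. ∠HAT = 42°  [W on ray AT]

∠HAT = 42°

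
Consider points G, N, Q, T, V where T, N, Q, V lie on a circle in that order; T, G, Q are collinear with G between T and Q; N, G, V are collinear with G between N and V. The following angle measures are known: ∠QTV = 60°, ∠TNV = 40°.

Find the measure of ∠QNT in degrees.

1. ∠TQV = 40°  [same arc TV]
2. ∠QVT = 80°  [△TQV]
3. ∠QNT = 100°  [cyclic TNQV, opposite ∠N+∠V]

∠QNT = 100°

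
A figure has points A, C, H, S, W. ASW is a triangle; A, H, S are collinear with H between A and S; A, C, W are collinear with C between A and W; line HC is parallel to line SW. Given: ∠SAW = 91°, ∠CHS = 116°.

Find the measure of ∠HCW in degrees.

1. ∠CAH = 91°  [H on AS, C on AW]
2. ∠AHC = 64°  [linear pair at H on AS]
3. ∠ACH = 25°  [△AHC]
4. ∠HCW = 155°  [linear pair at C on AW]

∠HCW = 155°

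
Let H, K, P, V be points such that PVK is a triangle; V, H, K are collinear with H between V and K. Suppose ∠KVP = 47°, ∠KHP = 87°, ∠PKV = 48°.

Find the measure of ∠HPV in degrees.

∠HPV = 40°

1. ∠HVP = 47°  [H on ray VK]
2. ∠PHV = 93°  [linear pair at H on VK]
3. ∠HPV = 40°  [△PVH]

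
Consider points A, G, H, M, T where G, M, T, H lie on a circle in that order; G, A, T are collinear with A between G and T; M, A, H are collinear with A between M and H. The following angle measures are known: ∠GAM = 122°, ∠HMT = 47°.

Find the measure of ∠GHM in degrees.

1. ∠HAT = 122°  [vertical angles at A]
2. ∠HGT = 47°  [same arc TH]
3. ∠GAH = 58°  [linear pair at A on GT]
4. ∠GHM = 75°  [△GAH]

∠GHM = 75°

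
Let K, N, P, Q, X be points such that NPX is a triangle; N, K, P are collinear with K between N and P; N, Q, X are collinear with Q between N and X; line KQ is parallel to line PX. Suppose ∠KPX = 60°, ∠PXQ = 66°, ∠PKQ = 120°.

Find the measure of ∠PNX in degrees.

∠PNX = 54°

1. ∠NPX = 60°  [K on ray PN]
2. ∠NXP = 66°  [Q on ray XN]
3. ∠PNX = 54°  [△NPX]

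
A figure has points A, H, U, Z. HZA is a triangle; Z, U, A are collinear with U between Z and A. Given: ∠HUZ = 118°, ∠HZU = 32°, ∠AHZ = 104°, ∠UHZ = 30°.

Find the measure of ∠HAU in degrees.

1. ∠AZH = 32°  [U on ray ZA]
2. ∠HAZ = 44°  [△HZA]
3. ∠HAU = 44°  [U on ray AZ]

∠HAU = 44°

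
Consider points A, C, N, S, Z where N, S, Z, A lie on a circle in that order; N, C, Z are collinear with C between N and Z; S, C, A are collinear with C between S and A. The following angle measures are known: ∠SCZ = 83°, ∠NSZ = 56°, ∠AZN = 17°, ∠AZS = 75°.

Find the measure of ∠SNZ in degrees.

∠SNZ = 66°

1. ∠NCS = 97°  [linear pair at C on NZ]
2. ∠ASN = 17°  [same arc NA]
3. ∠SNZ = 66°  [△NCS]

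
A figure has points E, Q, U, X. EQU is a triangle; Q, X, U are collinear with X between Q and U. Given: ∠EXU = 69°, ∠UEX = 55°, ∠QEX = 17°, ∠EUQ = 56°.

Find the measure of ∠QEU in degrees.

∠QEU = 72°

1. ∠EXQ = 111°  [linear pair at X on QU]
2. ∠EQX = 52°  [△EQX]
3. ∠EQU = 52°  [X on ray QU]
4. ∠QEU = 72°  [△EQU]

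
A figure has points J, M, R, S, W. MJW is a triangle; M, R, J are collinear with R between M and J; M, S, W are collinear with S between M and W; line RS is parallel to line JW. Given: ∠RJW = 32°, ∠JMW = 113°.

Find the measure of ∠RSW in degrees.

∠RSW = 145°

1. ∠MJW = 32°  [R on ray JM]
2. ∠JWM = 35°  [△MJW]
3. ∠MSR = 35°  [RS∥JW, corresponding at S]
4. ∠RSW = 145°  [linear pair at S on MW]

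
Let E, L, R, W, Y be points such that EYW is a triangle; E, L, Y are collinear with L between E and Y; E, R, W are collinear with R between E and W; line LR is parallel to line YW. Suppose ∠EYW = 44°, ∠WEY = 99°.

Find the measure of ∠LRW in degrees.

∠LRW = 143°

1. ∠EWY = 37°  [△EYW]
2. ∠ERL = 37°  [LR∥YW, corresponding at R]
3. ∠LRW = 143°  [linear pair at R on EW]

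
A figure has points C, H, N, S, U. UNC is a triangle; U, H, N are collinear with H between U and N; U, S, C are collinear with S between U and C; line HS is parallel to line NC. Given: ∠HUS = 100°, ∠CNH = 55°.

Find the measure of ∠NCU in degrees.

1. ∠CUN = 100°  [H on UN, S on UC]
2. ∠CNU = 55°  [H on ray NU]
3. ∠NCU = 25°  [△UNC]

∠NCU = 25°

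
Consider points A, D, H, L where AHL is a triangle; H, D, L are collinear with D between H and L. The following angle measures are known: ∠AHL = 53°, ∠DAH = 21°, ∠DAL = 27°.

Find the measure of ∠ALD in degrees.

∠ALD = 79°

1. ∠AHD = 53°  [D on ray HL]
2. ∠ADH = 106°  [△AHD]
3. ∠ADL = 74°  [linear pair at D on HL]
4. ∠ALD = 79°  [△ADL]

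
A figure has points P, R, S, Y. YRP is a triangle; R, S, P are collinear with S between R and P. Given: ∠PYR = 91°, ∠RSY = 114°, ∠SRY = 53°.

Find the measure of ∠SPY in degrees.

1. ∠PRY = 53°  [S on ray RP]
2. ∠RPY = 36°  [△YRP]
3. ∠SPY = 36°  [S on ray PR]

∠SPY = 36°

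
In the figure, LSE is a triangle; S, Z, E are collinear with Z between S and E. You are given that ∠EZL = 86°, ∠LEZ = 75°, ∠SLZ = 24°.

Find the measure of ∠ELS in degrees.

∠ELS = 43°

1. ∠LZS = 94°  [linear pair at Z on SE]
2. ∠LES = 75°  [Z on ray ES]
3. ∠LSZ = 62°  [△LSZ]
4. ∠ESL = 62°  [Z on ray SE]
5. ∠ELS = 43°  [△LSE]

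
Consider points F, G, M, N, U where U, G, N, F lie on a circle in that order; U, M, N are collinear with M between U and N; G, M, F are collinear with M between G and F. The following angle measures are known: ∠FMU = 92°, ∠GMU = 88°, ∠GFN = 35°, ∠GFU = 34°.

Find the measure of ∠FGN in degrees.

1. ∠GMN = 92°  [vertical angles at M]
2. ∠GNU = 34°  [same arc UG]
3. ∠FGN = 54°  [△GMN]

∠FGN = 54°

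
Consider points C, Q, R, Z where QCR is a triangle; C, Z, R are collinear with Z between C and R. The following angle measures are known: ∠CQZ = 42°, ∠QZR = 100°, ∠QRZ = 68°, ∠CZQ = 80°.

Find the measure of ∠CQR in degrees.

1. ∠QCZ = 58°  [△QCZ]
2. ∠CRQ = 68°  [Z on ray RC]
3. ∠QCR = 58°  [Z on ray CR]
4. ∠CQR = 54°  [△QCR]

∠CQR = 54°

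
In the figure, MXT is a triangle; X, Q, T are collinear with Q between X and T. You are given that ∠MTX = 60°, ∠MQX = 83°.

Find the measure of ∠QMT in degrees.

∠QMT = 23°

1. ∠MTQ = 60°  [Q on ray TX]
2. ∠MQT = 97°  [linear pair at Q on XT]
3. ∠QMT = 23°  [△MQT]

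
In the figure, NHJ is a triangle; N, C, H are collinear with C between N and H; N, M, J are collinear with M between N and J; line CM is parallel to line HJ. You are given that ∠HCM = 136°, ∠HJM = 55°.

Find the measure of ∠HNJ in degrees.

1. ∠MCN = 44°  [linear pair at C on NH]
2. ∠HJN = 55°  [M on ray JN]
3. ∠JHN = 44°  [CM∥HJ, corresponding at C]
4. ∠HNJ = 81°  [△NHJ]

∠HNJ = 81°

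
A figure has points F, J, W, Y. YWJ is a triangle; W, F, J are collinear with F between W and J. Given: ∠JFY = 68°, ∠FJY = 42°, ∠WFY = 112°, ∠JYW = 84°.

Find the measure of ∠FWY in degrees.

1. ∠WJY = 42°  [F on ray JW]
2. ∠JWY = 54°  [△YWJ]
3. ∠FWY = 54°  [F on ray WJ]

∠FWY = 54°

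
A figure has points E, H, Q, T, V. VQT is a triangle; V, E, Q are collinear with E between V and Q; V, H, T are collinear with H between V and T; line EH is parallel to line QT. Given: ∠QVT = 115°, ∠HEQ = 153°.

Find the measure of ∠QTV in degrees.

∠QTV = 38°

1. ∠EVH = 115°  [E on VQ, H on VT]
2. ∠HEV = 27°  [linear pair at E on VQ]
3. ∠EHV = 38°  [△VEH]
4. ∠QTV = 38°  [EH∥QT, corresponding at H]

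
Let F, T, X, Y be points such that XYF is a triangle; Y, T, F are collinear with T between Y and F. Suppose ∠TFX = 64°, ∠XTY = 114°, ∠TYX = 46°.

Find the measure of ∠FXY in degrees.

1. ∠XFY = 64°  [T on ray FY]
2. ∠FYX = 46°  [T on ray YF]
3. ∠FXY = 70°  [△XYF]

∠FXY = 70°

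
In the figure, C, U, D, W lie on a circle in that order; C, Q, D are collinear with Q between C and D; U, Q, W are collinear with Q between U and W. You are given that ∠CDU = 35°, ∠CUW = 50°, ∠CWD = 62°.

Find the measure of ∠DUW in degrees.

1. ∠CDW = 50°  [same arc CW]
2. ∠DCW = 68°  [△CDW]
3. ∠DUW = 68°  [same arc DW]

∠DUW = 68°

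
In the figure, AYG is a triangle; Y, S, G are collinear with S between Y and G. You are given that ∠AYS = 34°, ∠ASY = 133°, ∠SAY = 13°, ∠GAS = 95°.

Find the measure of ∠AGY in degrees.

1. ∠ASG = 47°  [linear pair at S on YG]
2. ∠AGS = 38°  [△ASG]
3. ∠AGY = 38°  [S on ray GY]

∠AGY = 38°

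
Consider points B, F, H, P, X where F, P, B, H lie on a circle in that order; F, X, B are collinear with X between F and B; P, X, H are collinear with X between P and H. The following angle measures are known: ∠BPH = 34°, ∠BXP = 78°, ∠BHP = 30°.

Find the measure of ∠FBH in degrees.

1. ∠FXH = 78°  [vertical angles at X]
2. ∠BXH = 102°  [linear pair at X on FB]
3. ∠FBH = 48°  [△BXH]

∠FBH = 48°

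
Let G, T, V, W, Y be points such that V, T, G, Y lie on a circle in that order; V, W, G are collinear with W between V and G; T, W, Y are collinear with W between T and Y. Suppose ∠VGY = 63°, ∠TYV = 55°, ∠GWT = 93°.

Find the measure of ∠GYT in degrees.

1. ∠VTY = 63°  [same arc VY]
2. ∠TGV = 55°  [same arc VT]
3. ∠TVY = 62°  [△VTY]
4. ∠GTY = 32°  [△TWG]
5. ∠TGY = 118°  [cyclic VTGY, opposite ∠V+∠G]
6. ∠GYT = 30°  [△TGY]

∠GYT = 30°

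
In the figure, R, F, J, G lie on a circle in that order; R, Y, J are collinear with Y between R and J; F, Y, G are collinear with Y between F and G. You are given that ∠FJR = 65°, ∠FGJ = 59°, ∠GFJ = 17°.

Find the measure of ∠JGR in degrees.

1. ∠FRJ = 59°  [same arc FJ]
2. ∠JFR = 56°  [△RFJ]
3. ∠JGR = 124°  [cyclic RFJG, opposite ∠F+∠G]

∠JGR = 124°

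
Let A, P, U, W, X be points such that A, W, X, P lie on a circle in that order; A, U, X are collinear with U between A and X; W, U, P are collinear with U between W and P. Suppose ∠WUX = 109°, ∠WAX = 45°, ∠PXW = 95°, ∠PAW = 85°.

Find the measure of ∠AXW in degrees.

1. ∠WPX = 45°  [same arc WX]
2. ∠PWX = 40°  [△WXP]
3. ∠AXW = 31°  [△WUX]

∠AXW = 31°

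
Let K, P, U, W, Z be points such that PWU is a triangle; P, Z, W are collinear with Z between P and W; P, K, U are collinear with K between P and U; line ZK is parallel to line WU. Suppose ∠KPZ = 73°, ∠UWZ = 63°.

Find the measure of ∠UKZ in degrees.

∠UKZ = 136°

1. ∠UPW = 73°  [Z on PW, K on PU]
2. ∠PWU = 63°  [Z on ray WP]
3. ∠PUW = 44°  [△PWU]
4. ∠PKZ = 44°  [ZK∥WU, corresponding at K]
5. ∠UKZ = 136°  [linear pair at K on PU]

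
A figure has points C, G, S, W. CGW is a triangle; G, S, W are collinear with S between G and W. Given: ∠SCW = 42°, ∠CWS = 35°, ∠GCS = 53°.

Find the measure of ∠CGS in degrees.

1. ∠CSW = 103°  [△CSW]
2. ∠CSG = 77°  [linear pair at S on GW]
3. ∠CGS = 50°  [△CGS]

∠CGS = 50°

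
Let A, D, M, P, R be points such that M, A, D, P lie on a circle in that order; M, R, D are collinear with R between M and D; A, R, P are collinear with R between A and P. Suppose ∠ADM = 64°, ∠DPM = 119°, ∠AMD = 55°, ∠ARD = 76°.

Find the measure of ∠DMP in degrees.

1. ∠APM = 64°  [same arc MA]
2. ∠MRP = 76°  [vertical angles at R]
3. ∠DMP = 40°  [△MRP]

∠DMP = 40°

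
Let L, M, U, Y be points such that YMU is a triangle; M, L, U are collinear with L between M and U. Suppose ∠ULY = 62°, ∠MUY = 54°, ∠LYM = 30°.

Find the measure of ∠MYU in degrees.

1. ∠MLY = 118°  [linear pair at L on MU]
2. ∠LMY = 32°  [△YML]
3. ∠UMY = 32°  [L on ray MU]
4. ∠MYU = 94°  [△YMU]

∠MYU = 94°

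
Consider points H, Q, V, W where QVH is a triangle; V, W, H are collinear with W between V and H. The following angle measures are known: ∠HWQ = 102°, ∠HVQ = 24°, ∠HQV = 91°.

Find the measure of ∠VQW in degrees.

1. ∠QWV = 78°  [linear pair at W on VH]
2. ∠QVW = 24°  [W on ray VH]
3. ∠VQW = 78°  [△QVW]

∠VQW = 78°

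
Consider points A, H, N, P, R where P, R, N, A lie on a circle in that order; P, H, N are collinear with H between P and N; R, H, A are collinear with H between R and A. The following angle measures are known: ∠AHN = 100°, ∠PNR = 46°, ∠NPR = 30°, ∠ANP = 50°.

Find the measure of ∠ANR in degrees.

1. ∠PHR = 100°  [vertical angles at H]
2. ∠PAR = 46°  [same arc PR]
3. ∠ARP = 50°  [△PHR]
4. ∠APR = 84°  [△PRA]
5. ∠ANR = 96°  [cyclic PRNA, opposite ∠P+∠N]

∠ANR = 96°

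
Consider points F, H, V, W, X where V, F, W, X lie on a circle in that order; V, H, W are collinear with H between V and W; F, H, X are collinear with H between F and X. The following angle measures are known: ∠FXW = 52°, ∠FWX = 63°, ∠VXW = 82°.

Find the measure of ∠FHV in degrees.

∠FHV = 95°

1. ∠FVW = 52°  [same arc FW]
2. ∠WFX = 65°  [△FWX]
3. ∠VFW = 98°  [cyclic VFWX, opposite ∠F+∠X]
4. ∠FWV = 30°  [△VFW]
5. ∠FHW = 85°  [△FHW]
6. ∠FHV = 95°  [linear pair at H on VW]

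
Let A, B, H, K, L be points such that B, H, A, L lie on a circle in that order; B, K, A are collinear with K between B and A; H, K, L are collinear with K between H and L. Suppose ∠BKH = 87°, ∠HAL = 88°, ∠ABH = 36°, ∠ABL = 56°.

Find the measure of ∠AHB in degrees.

1. ∠AKH = 93°  [linear pair at K on BA]
2. ∠AHL = 56°  [same arc AL]
3. ∠BAH = 31°  [△HKA]
4. ∠AHB = 113°  [△BHA]

∠AHB = 113°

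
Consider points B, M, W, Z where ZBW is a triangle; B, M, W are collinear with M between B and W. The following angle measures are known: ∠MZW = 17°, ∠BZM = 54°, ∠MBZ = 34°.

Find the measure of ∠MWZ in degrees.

1. ∠BMZ = 92°  [△ZBM]
2. ∠WMZ = 88°  [linear pair at M on BW]
3. ∠MWZ = 75°  [△ZMW]

∠MWZ = 75°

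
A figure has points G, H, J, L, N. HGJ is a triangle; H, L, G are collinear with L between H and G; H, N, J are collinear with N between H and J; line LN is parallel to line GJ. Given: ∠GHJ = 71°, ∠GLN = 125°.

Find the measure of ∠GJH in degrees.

∠GJH = 54°

1. ∠LHN = 71°  [L on HG, N on HJ]
2. ∠HLN = 55°  [linear pair at L on HG]
3. ∠HNL = 54°  [△HLN]
4. ∠GJH = 54°  [LN∥GJ, corresponding at N]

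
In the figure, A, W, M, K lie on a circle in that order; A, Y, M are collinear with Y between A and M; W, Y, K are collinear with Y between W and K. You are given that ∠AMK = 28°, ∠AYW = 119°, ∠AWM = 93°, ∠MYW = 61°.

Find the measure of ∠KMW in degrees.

∠KMW = 82°

1. ∠AWK = 28°  [same arc AK]
2. ∠KYM = 119°  [vertical angles at Y]
3. ∠MAW = 33°  [△AYW]
4. ∠AMW = 54°  [△AWM]
5. ∠KWM = 65°  [△WYM]
6. ∠MKW = 33°  [△MYK]
7. ∠KMW = 82°  [△WMK]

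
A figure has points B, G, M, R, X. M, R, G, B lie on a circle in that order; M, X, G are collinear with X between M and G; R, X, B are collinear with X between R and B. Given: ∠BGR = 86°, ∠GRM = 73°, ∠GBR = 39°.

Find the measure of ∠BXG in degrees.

∠BXG = 123°

1. ∠BRG = 55°  [△RGB]
2. ∠GBM = 107°  [cyclic MRGB, opposite ∠R+∠B]
3. ∠BMG = 55°  [same arc GB]
4. ∠BGM = 18°  [△MGB]
5. ∠BXG = 123°  [△GXB]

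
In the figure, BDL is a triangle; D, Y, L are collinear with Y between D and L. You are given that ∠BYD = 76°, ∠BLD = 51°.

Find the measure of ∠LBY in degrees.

∠LBY = 25°

1. ∠BYL = 104°  [linear pair at Y on DL]
2. ∠BLY = 51°  [Y on ray LD]
3. ∠LBY = 25°  [△BYL]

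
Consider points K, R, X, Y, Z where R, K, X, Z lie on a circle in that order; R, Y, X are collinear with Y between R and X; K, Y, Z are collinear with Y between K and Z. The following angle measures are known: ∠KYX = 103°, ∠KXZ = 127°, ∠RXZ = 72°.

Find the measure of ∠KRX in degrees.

1. ∠KYR = 77°  [linear pair at Y on RX]
2. ∠RKZ = 72°  [same arc RZ]
3. ∠KRX = 31°  [△RYK]

∠KRX = 31°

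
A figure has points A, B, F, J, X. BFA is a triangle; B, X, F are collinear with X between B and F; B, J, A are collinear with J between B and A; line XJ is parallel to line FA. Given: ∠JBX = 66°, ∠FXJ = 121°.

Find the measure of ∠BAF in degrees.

1. ∠BXJ = 59°  [linear pair at X on BF]
2. ∠BJX = 55°  [△BXJ]
3. ∠BAF = 55°  [XJ∥FA, corresponding at J]

∠BAF = 55°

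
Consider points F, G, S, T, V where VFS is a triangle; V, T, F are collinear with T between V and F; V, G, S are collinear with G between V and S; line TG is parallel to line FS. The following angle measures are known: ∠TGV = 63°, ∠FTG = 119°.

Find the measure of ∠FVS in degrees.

∠FVS = 56°

1. ∠GTV = 61°  [linear pair at T on VF]
2. ∠GVT = 56°  [△VTG]
3. ∠FVS = 56°  [T on VF, G on VS]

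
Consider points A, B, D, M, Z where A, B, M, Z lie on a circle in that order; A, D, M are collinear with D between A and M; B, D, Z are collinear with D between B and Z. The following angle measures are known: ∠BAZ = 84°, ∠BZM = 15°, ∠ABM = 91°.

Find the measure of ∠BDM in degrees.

∠BDM = 37°

1. ∠BMZ = 96°  [cyclic ABMZ, opposite ∠A+∠M]
2. ∠BAM = 15°  [same arc BM]
3. ∠MBZ = 69°  [△BMZ]
4. ∠AMB = 74°  [△ABM]
5. ∠BDM = 37°  [△BDM]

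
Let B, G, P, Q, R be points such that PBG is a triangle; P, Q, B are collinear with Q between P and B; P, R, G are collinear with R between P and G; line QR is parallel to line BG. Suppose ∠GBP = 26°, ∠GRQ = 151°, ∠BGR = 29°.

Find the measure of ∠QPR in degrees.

1. ∠PQR = 26°  [QR∥BG, corresponding at Q]
2. ∠PRQ = 29°  [linear pair at R on PG]
3. ∠QPR = 125°  [△PQR]

∠QPR = 125°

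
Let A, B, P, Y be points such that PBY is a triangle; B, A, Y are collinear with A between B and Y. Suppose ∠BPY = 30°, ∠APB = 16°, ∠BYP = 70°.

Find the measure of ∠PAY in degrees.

∠PAY = 96°

1. ∠PBY = 80°  [△PBY]
2. ∠ABP = 80°  [A on ray BY]
3. ∠BAP = 84°  [△PBA]
4. ∠PAY = 96°  [linear pair at A on BY]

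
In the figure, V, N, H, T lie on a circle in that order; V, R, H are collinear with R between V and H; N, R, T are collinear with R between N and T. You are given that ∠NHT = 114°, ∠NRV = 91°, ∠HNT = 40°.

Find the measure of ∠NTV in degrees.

∠NTV = 51°

1. ∠HRT = 91°  [vertical angles at R]
2. ∠HVT = 40°  [same arc HT]
3. ∠TRV = 89°  [linear pair at R on VH]
4. ∠NTV = 51°  [△VRT]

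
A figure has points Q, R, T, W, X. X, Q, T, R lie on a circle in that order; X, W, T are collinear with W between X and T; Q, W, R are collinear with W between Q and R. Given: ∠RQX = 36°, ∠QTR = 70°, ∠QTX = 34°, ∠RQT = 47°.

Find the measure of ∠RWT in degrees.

1. ∠RTX = 36°  [same arc XR]
2. ∠QRT = 63°  [△QTR]
3. ∠RWT = 81°  [△TWR]

∠RWT = 81°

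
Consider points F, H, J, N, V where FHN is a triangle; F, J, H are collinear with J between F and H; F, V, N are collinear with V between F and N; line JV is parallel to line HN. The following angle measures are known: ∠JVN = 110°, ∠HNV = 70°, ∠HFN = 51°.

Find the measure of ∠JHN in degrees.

∠JHN = 59°

1. ∠FNH = 70°  [V on ray NF]
2. ∠FHN = 59°  [△FHN]
3. ∠JHN = 59°  [J on ray HF]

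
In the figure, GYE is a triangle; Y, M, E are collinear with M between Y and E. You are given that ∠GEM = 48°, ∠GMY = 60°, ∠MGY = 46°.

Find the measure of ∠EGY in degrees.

∠EGY = 58°

1. ∠GEY = 48°  [M on ray EY]
2. ∠GYM = 74°  [△GYM]
3. ∠EYG = 74°  [M on ray YE]
4. ∠EGY = 58°  [△GYE]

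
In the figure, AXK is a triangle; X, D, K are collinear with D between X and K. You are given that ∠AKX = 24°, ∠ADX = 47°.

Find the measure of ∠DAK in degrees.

1. ∠AKD = 24°  [D on ray KX]
2. ∠ADK = 133°  [linear pair at D on XK]
3. ∠DAK = 23°  [△ADK]

∠DAK = 23°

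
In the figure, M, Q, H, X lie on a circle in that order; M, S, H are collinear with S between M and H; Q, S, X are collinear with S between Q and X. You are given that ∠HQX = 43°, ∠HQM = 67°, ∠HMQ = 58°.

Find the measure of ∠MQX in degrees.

∠MQX = 24°

1. ∠HMX = 43°  [same arc HX]
2. ∠HXM = 113°  [cyclic MQHX, opposite ∠Q+∠X]
3. ∠MHX = 24°  [△MHX]
4. ∠MQX = 24°  [same arc MX]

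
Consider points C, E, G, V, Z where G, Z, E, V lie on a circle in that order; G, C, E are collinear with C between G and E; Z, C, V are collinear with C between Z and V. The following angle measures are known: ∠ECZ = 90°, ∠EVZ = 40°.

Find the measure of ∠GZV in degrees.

1. ∠GCZ = 90°  [linear pair at C on GE]
2. ∠EGZ = 40°  [same arc ZE]
3. ∠GZV = 50°  [△GCZ]

∠GZV = 50°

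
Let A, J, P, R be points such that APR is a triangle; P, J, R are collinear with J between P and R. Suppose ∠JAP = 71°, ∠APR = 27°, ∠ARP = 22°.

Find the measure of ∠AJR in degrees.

∠AJR = 98°

1. ∠APJ = 27°  [J on ray PR]
2. ∠AJP = 82°  [△APJ]
3. ∠AJR = 98°  [linear pair at J on PR]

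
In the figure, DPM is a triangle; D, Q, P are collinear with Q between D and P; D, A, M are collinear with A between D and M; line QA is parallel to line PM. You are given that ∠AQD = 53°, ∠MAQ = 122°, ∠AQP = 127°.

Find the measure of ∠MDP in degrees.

1. ∠DAQ = 58°  [linear pair at A on DM]
2. ∠ADQ = 69°  [△DQA]
3. ∠MDP = 69°  [Q on DP, A on DM]

∠MDP = 69°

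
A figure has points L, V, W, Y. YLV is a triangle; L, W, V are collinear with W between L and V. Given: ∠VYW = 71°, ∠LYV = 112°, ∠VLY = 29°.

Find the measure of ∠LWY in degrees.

∠LWY = 110°

1. ∠LVY = 39°  [△YLV]
2. ∠WVY = 39°  [W on ray VL]
3. ∠VWY = 70°  [△YWV]
4. ∠LWY = 110°  [linear pair at W on LV]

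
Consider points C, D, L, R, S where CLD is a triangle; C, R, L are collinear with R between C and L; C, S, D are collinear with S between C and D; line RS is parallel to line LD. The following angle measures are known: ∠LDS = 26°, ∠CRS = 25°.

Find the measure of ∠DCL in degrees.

1. ∠CDL = 26°  [S on ray DC]
2. ∠CLD = 25°  [RS∥LD, corresponding at R]
3. ∠DCL = 129°  [△CLD]

∠DCL = 129°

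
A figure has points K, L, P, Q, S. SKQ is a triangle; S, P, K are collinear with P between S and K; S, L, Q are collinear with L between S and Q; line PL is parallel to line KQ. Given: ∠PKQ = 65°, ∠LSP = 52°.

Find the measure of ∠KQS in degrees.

1. ∠QKS = 65°  [P on ray KS]
2. ∠KSQ = 52°  [P on SK, L on SQ]
3. ∠KQS = 63°  [△SKQ]

∠KQS = 63°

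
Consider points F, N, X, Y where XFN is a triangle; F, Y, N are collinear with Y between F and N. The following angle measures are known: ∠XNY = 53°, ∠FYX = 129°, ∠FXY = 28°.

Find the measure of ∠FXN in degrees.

1. ∠FNX = 53°  [Y on ray NF]
2. ∠XFY = 23°  [△XFY]
3. ∠NFX = 23°  [Y on ray FN]
4. ∠FXN = 104°  [△XFN]

∠FXN = 104°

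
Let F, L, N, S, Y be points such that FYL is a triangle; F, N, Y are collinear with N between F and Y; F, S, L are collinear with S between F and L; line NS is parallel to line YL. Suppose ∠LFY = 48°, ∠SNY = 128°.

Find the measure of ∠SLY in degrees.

∠SLY = 80°

1. ∠NFS = 48°  [N on FY, S on FL]
2. ∠FNS = 52°  [linear pair at N on FY]
3. ∠FSN = 80°  [△FNS]
4. ∠LSN = 100°  [linear pair at S on FL]
5. ∠SLY = 80°  [NS∥YL, co-interior at L–S]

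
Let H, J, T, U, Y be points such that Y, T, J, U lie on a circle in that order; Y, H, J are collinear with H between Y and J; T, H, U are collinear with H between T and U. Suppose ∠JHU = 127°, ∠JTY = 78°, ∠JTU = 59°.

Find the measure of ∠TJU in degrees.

∠TJU = 87°

1. ∠JUY = 102°  [cyclic YTJU, opposite ∠T+∠U]
2. ∠JYU = 59°  [same arc JU]
3. ∠UJY = 19°  [△YJU]
4. ∠JUT = 34°  [△JHU]
5. ∠TJU = 87°  [△TJU]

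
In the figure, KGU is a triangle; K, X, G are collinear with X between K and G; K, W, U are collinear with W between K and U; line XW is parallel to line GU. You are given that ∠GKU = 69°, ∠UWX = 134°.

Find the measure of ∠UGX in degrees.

1. ∠WKX = 69°  [X on KG, W on KU]
2. ∠KWX = 46°  [linear pair at W on KU]
3. ∠KXW = 65°  [△KXW]
4. ∠GXW = 115°  [linear pair at X on KG]
5. ∠UGX = 65°  [XW∥GU, co-interior at G–X]

∠UGX = 65°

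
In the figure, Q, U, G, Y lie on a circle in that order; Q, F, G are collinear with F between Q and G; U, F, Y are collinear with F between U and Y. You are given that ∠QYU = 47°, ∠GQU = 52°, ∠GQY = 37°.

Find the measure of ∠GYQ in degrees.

1. ∠QGU = 47°  [same arc QU]
2. ∠GUQ = 81°  [△QUG]
3. ∠GYQ = 99°  [cyclic QUGY, opposite ∠U+∠Y]

∠GYQ = 99°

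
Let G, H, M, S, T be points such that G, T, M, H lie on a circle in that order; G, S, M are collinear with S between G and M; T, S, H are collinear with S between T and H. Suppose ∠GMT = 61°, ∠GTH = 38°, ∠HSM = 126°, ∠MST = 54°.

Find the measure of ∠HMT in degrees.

1. ∠HTM = 65°  [△TSM]
2. ∠GMH = 38°  [same arc GH]
3. ∠MHT = 16°  [△MSH]
4. ∠HMT = 99°  [△TMH]

∠HMT = 99°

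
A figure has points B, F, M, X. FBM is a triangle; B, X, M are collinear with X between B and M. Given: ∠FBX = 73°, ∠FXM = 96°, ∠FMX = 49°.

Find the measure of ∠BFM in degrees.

∠BFM = 58°

1. ∠FBM = 73°  [X on ray BM]
2. ∠BMF = 49°  [X on ray MB]
3. ∠BFM = 58°  [△FBM]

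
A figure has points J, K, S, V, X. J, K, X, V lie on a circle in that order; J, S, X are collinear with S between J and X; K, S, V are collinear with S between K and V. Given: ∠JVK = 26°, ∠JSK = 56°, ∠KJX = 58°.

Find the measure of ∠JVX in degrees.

1. ∠JXK = 26°  [same arc JK]
2. ∠JKX = 96°  [△JKX]
3. ∠JVX = 84°  [cyclic JKXV, opposite ∠K+∠V]

∠JVX = 84°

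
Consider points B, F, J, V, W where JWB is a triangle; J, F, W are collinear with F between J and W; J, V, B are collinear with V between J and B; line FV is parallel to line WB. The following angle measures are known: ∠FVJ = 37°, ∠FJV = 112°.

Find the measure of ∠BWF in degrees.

∠BWF = 31°

1. ∠JFV = 31°  [△JFV]
2. ∠VFW = 149°  [linear pair at F on JW]
3. ∠BWF = 31°  [FV∥WB, co-interior at W–F]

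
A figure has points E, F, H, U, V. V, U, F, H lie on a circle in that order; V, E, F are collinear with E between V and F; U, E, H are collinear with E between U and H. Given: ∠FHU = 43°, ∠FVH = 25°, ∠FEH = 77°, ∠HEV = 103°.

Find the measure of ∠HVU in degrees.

1. ∠FVU = 43°  [same arc UF]
2. ∠UHV = 52°  [△VEH]
3. ∠UEV = 77°  [vertical angles at E]
4. ∠HUV = 60°  [△VEU]
5. ∠HVU = 68°  [△VUH]

∠HVU = 68°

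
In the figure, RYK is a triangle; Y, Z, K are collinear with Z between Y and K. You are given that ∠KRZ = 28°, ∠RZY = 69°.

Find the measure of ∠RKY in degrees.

1. ∠KZR = 111°  [linear pair at Z on YK]
2. ∠RKZ = 41°  [△RZK]
3. ∠RKY = 41°  [Z on ray KY]

∠RKY = 41°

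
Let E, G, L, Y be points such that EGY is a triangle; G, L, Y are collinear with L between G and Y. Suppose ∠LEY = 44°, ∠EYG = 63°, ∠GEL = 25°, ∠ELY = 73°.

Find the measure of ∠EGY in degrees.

∠EGY = 48°

1. ∠ELG = 107°  [linear pair at L on GY]
2. ∠EGL = 48°  [△EGL]
3. ∠EGY = 48°  [L on ray GY]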